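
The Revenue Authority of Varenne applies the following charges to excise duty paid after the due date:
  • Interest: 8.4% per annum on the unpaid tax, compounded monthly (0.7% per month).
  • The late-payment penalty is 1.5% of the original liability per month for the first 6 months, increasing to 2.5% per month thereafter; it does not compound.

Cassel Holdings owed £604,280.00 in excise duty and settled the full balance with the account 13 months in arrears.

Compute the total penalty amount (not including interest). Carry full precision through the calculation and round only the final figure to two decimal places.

£160,134.20

Penalty, months 1–6: 6 × 1.5% × £604,280.00 = £54,385.20
Penalty, months 7–13: 7 × 2.5% × £604,280.00 = £105,749.00
Total penalty = £54,385.20 + £105,749.00 = £160,134.20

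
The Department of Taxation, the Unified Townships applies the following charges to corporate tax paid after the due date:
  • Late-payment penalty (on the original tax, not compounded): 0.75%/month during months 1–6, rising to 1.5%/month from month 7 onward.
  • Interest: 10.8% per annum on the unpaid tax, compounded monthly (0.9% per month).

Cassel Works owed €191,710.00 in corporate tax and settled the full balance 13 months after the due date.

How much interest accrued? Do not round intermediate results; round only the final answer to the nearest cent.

€23,682.18

Interest: €191,710.00 × ((1 + 0.009)^13 − 1) = €191,710.00 × 0.1235313… = €23,682.1782…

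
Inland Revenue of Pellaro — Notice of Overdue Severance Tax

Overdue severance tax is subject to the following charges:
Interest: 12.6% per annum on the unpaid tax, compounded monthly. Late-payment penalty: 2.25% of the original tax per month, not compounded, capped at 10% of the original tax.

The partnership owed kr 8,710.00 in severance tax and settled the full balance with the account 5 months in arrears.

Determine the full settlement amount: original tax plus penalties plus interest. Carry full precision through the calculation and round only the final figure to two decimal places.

Penalty (uncapped): 5 × 2.25% × kr 8,710.00 = kr 979.88…; cap = 10% × kr 8,710.00 = kr 871.00 → penalty = kr 871.00
Interest (12.6%/yr ÷ 12 = 1.05%/month): kr 8,710.00 × ((1 + 0.0105)^5 − 1) = kr 466.9791…
Total = kr 8,710.00 + kr 871.0000 + kr 466.9791… = kr 10,047.98

kr 10,047.98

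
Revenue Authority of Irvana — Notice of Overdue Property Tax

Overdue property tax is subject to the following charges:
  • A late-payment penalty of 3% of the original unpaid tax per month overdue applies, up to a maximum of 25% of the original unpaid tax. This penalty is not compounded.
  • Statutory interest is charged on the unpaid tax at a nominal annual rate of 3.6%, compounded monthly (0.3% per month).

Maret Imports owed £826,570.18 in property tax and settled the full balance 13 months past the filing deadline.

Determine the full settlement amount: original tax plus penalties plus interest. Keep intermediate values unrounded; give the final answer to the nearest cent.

£1,066,035.65

Penalty (uncapped): 13 × 3% × £826,570.18 = £322,362.37…; cap = 25% × £826,570.18 = £206,642.55… → penalty = £206,642.55…
Interest: £826,570.18 × ((1 + 0.003)^13 − 1) = £826,570.18 × 0.0397098… = £32,822.9202…
Total = £826,570.18 + £206,642.5450 + £32,822.9202… = £1,066,035.65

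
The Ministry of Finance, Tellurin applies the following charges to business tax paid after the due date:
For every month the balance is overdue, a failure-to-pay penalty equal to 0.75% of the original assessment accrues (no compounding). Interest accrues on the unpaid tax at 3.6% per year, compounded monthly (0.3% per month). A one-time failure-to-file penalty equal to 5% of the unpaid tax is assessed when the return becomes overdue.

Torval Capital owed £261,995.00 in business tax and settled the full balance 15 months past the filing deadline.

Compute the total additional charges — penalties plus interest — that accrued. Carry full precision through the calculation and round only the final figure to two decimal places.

Failure-to-file penalty: 5% × £261,995.00 = £13,099.75
Failure-to-pay penalty: 15 × 0.75% × £261,995.00 = £29,474.44…
Interest: £261,995.00 × ((1 + 0.003)^15 − 1) = £261,995.00 × 0.0459574… = £12,040.6080…
Penalties + interest = £42,574.1875 + £12,040.6080… = £54,614.80

£54,614.80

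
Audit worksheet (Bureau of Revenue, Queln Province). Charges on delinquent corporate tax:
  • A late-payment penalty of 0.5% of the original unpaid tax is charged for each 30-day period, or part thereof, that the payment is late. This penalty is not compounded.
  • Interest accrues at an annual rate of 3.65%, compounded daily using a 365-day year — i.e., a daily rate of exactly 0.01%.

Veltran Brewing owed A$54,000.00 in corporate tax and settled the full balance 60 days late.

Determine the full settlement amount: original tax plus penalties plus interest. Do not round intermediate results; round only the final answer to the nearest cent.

Penalty periods: ⌈60/30⌉ = 2; penalty = 2 × 0.5% × A$54,000.00 = A$540.00
Interest: A$54,000.00 × ((1 + 0.0001)^60 − 1) = A$54,000.00 × 0.00601773… = A$324.9577…
Total = A$54,000.00 + A$540.0000 + A$324.9577… = A$54,864.96

A$54,864.96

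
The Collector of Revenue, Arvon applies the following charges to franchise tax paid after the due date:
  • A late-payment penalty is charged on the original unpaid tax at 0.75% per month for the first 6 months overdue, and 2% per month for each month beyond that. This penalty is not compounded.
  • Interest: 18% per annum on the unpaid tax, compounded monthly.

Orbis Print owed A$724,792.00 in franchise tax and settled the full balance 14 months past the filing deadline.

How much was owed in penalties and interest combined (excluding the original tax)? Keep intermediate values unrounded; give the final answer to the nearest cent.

Penalty, months 1–6: 6 × 0.75% × A$724,792.00 = A$32,615.64
Penalty, months 7–14: 8 × 2% × A$724,792.00 = A$115,966.72
Interest (18%/yr ÷ 12 = 1.5%/month): A$724,792.00 × ((1 + 0.015)^14 − 1) = A$167,974.6996…
Penalties + interest = A$148,582.3600 + A$167,974.6996… = A$316,557.06

A$316,557.06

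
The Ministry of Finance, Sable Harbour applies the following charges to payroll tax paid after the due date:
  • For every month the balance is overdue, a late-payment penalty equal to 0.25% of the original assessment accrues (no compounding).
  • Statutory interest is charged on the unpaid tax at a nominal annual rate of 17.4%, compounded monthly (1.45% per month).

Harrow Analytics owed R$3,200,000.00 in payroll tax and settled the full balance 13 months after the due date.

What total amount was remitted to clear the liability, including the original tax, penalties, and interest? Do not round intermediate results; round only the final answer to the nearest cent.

Late-payment penalty: 13 × 0.25% × R$3,200,000.00 = R$104,000.00
Interest: R$3,200,000.00 × ((1 + 0.0145)^13 − 1) = R$3,200,000.00 × 0.2058039… = R$658,572.3344…
Total = R$3,200,000.00 + R$104,000.0000 + R$658,572.3344… = R$3,962,572.33

R$3,962,572.33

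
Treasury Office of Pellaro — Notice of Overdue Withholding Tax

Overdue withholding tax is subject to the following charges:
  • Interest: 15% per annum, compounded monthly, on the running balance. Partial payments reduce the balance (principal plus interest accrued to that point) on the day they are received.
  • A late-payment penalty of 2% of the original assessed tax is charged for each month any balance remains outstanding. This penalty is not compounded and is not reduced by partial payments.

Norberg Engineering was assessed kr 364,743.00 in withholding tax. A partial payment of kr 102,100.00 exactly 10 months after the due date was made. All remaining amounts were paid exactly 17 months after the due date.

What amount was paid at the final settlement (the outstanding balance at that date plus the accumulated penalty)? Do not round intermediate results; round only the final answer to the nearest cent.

Monthly rate = 15% ÷ 12 = 1.25%
Balance at month 10: kr 364,743.0000 × (1 + 0.0125)^10 = kr 412,987.8592…
After kr 102,100.00 payment: kr 412,987.8592… − kr 102,100.00 = kr 310,887.8592…
Balance at month 17: kr 310,887.8592… × (1 + 0.0125)^7 = kr 339,132.1674…
Penalty: 17 × 2% × kr 364,743.00 = kr 124,012.62
Final settlement = outstanding balance + penalty = kr 339,132.1674… + kr 124,012.62 = kr 463,144.79

kr 463,144.79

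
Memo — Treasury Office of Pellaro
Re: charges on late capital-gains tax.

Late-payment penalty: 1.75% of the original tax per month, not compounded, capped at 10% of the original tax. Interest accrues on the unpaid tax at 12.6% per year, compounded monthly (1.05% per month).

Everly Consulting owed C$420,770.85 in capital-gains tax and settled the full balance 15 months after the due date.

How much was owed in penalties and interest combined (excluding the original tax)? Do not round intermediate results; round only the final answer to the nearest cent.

C$113,448.22

Penalty (uncapped): 15 × 1.75% × C$420,770.85 = C$110,452.35…; cap = 10% × C$420,770.85 = C$42,077.09… → penalty = C$42,077.09…
Interest: C$420,770.85 × ((1 + 0.0105)^15 − 1) = C$420,770.85 × 0.1696200… = C$71,371.1310…
Penalties + interest = C$42,077.0850 + C$71,371.1310… = C$113,448.22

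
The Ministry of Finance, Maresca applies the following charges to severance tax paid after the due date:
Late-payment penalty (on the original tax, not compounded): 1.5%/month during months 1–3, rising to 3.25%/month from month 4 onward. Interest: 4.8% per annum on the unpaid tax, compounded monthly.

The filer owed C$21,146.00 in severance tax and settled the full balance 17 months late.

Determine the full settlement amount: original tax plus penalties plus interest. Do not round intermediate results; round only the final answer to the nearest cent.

Penalty, months 1–3: 3 × 1.5% × C$21,146.00 = C$951.57
Penalty, months 4–17: 14 × 3.25% × C$21,146.00 = C$9,621.43
Interest (4.8%/yr ÷ 12 = 0.4%/month): C$21,146.00 × ((1 + 0.004)^17 − 1) = C$1,484.8750…
Total = C$21,146.00 + C$10,573.0000 + C$1,484.8750… = C$33,203.87

C$33,203.87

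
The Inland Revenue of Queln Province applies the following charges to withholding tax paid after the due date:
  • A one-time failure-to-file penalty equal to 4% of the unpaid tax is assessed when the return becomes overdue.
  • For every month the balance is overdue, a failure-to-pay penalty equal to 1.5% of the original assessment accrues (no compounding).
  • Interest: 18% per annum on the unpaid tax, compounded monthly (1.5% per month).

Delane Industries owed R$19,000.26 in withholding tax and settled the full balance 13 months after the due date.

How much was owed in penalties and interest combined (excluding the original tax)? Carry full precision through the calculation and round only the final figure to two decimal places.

R$8,522.61

Failure-to-file penalty: 4% × R$19,000.26 = R$760.01…
Failure-to-pay penalty = 1.5% × R$19,000.26 × 13 mo = R$3,705.05…
Interest: R$19,000.26 × ((1 + 0.015)^13 − 1) = R$19,000.26 × 0.2135524… = R$4,057.5520…
Penalties + interest = R$4,465.0611 + R$4,057.5520… = R$8,522.61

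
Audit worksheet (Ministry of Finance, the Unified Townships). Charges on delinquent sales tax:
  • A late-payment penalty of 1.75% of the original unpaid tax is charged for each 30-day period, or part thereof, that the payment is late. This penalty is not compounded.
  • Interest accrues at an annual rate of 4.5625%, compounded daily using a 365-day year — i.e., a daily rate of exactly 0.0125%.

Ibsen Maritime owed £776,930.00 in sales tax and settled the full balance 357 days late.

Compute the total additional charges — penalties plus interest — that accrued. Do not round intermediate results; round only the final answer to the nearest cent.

Penalty periods: ⌈357/30⌉ = 12; penalty = 12 × 1.75% × £776,930.00 = £163,155.30
Interest: £776,930.00 × ((1 + 0.000125)^357 − 1) = £776,930.00 × 0.04563276… = £35,453.4578…
Penalties + interest = £163,155.3000 + £35,453.4578… = £198,608.76

£198,608.76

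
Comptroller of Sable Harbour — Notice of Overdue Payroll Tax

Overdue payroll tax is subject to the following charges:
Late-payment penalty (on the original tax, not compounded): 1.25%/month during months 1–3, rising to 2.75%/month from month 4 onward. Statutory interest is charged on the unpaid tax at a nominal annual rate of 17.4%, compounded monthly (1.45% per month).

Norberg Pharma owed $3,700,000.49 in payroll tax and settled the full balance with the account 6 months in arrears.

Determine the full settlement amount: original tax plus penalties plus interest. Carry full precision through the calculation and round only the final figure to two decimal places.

Penalty, months 1–3: 3 × 1.25% × $3,700,000.49 = $138,750.02…
Penalty, months 4–6: 3 × 2.75% × $3,700,000.49 = $305,250.04…
Interest: $3,700,000.49 × ((1 + 0.0145)^6 − 1) = $3,700,000.49 × 0.0902154… = $333,796.9851…
Total = $3,700,000.49 + $444,000.0588 + $333,796.9851… = $4,477,797.53

$4,477,797.53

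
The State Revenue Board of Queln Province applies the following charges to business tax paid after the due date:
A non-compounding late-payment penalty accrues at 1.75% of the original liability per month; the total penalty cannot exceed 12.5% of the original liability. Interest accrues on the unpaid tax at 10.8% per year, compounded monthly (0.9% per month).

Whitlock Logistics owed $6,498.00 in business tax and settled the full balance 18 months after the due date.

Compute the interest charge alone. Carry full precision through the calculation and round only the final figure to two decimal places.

Interest: $6,498.00 × ((1 + 0.009)^18 − 1) = $6,498.00 × 0.1750085… = $1,137.2050…

$1,137.20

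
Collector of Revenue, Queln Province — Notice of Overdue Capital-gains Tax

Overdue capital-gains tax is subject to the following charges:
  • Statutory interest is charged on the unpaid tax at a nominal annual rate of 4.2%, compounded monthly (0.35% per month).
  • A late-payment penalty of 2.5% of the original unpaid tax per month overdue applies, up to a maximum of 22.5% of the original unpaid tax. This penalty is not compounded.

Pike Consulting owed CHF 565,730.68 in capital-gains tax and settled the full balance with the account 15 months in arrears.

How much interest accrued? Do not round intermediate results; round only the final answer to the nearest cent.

CHF 30,439.68

Interest: CHF 565,730.68 × ((1 + 0.0035)^15 − 1) = CHF 565,730.68 × 0.0538060… = CHF 30,439.6849…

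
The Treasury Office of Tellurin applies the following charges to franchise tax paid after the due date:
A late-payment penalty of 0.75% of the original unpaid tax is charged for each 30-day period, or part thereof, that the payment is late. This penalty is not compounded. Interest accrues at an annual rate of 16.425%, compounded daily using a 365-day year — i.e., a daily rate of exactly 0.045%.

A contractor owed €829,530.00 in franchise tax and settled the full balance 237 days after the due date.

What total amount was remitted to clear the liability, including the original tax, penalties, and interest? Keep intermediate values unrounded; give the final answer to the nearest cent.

€972,638.95

Penalty periods: ⌈237/30⌉ = 8; penalty = 8 × 0.75% × €829,530.00 = €49,771.80
Interest: €829,530.00 × ((1 + 0.00045)^237 − 1) = €829,530.00 × 0.11251811… = €93,337.1454…
Total = €829,530.00 + €49,771.8000 + €93,337.1454… = €972,638.95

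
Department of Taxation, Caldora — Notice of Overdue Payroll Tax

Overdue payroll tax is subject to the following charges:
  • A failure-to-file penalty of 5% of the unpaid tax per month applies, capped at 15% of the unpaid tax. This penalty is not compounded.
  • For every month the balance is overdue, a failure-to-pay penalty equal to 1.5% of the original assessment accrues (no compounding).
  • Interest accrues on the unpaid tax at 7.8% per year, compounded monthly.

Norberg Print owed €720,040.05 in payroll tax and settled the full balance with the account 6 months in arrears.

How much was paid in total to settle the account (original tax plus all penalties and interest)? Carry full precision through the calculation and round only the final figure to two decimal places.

Failure-to-file: 6 × 5% × €720,040.05 = €216,012.02…, capped at 15% × €720,040.05 = €108,006.01…
Failure-to-pay penalty: 6 × 1.5% × €720,040.05 = €64,803.60…
Interest (7.8%/yr ÷ 12 = 0.65%/month): €720,040.05 × ((1 + 0.0065)^6 − 1) = €28,541.8615…
Total = €720,040.05 + €172,809.6120 + €28,541.8615… = €921,391.52

€921,391.52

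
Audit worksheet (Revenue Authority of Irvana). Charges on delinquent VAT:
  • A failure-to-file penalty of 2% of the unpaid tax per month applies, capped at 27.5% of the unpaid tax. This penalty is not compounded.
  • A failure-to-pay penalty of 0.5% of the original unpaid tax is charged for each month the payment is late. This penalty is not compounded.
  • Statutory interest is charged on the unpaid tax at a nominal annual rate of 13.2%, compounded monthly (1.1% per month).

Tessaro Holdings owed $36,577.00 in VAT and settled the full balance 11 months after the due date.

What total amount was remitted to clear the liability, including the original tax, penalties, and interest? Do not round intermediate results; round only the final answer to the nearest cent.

Failure-to-file: 11 × 2% × $36,577.00 = $8,046.94 (under the 27.5% cap)
Failure-to-pay penalty = 0.5% × $36,577.00 × 11 mo = $2,011.74…
Interest: $36,577.00 × ((1 + 0.011)^11 − 1) = $36,577.00 × 0.1278795… = $4,677.4493…
Total = $36,577.00 + $10,058.6750 + $4,677.4493… = $51,313.12

$51,313.12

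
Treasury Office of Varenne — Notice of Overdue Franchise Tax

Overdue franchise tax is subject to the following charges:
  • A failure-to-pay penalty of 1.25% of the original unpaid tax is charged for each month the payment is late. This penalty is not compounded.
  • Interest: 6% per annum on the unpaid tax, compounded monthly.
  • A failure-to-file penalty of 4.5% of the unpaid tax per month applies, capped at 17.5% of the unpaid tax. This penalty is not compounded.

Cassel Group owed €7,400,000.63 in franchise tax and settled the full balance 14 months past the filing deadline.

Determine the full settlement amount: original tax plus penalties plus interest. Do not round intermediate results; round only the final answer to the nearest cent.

€10,525,177.27

Failure-to-file: 14 × 4.5% × €7,400,000.63 = €4,662,000.40…, capped at 17.5% × €7,400,000.63 = €1,295,000.11…
Failure-to-pay penalty: 14 × 1.25% × €7,400,000.63 = €1,295,000.11…
Interest (6%/yr ÷ 12 = 0.5%/month): €7,400,000.63 × ((1 + 0.005)^14 − 1) = €535,176.4218…
Total = €7,400,000.63 + €2,590,000.2205 + €535,176.4218… = €10,525,177.27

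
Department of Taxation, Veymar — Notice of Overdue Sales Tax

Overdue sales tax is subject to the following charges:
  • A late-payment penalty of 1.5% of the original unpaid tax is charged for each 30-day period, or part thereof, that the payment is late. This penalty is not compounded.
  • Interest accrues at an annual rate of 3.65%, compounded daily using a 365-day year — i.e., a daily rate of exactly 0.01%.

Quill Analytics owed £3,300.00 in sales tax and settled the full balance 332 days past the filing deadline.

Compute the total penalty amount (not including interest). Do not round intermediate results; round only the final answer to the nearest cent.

£594.00

Penalty periods: ⌈332/30⌉ = 12; penalty = 12 × 1.5% × £3,300.00 = £594.00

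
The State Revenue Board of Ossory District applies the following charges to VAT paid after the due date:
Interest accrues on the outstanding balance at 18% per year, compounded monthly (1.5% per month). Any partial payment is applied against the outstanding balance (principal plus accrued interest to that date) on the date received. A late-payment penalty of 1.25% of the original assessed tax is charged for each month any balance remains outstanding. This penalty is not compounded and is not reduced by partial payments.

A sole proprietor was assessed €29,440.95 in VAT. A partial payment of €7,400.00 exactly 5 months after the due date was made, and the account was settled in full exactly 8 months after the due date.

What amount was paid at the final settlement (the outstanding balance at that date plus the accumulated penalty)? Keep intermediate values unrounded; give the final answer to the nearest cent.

€28,371.09

Balance at month 5: €29,440.9500 × (1 + 0.015)^5 = €31,716.2645…
After €7,400.00 payment: €31,716.2645… − €7,400.00 = €24,316.2645…
Balance at month 8: €24,316.2645… × (1 + 0.015)^3 = €25,426.9919…
Penalty: 8 × 1.25% × €29,440.95 = €2,944.10…
Final settlement = outstanding balance + penalty = €25,426.9919… + €2,944.10… = €28,371.09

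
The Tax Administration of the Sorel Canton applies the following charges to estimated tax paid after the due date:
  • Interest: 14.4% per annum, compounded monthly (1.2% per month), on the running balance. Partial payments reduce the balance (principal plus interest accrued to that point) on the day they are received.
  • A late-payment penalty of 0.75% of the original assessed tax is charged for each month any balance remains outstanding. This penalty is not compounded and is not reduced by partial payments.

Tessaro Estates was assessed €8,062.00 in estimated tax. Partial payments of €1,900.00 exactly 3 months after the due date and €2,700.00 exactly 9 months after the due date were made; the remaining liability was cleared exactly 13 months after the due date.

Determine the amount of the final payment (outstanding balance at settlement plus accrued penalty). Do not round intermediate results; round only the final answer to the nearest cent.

Balance at month 3: €8,062.0000 × (1 + 0.012)^3 = €8,355.7287…
After €1,900.00 payment: €8,355.7287… − €1,900.00 = €6,455.7287…
Balance at month 9: €6,455.7287… × (1 + 0.012)^6 = €6,934.7107…
After €2,700.00 payment: €6,934.7107… − €2,700.00 = €4,234.7107…
Balance at month 13: €4,234.7107… × (1 + 0.012)^4 = €4,441.6649…
Penalty: 13 × 0.75% × €8,062.00 = €786.05…
Final settlement = outstanding balance + penalty = €4,441.6649… + €786.05… = €5,227.71

€5,227.71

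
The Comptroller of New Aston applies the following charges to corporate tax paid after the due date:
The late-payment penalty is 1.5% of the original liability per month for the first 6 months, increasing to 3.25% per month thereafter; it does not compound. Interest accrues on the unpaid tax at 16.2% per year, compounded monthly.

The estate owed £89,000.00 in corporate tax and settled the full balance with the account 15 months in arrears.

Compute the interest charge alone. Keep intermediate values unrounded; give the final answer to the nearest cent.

Interest (16.2%/yr ÷ 12 = 1.35%/month): £89,000.00 × ((1 + 0.0135)^15 − 1) = £19,829.4169…

£19,829.42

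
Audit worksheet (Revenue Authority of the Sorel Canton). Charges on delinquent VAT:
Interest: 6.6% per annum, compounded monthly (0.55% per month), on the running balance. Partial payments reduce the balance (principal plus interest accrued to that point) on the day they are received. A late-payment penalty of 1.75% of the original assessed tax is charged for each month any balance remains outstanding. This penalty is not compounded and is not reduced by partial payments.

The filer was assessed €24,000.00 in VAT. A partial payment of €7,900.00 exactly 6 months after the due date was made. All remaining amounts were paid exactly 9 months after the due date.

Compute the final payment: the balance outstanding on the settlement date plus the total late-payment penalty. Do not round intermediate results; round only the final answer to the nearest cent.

€20,963.41

Balance at month 6: €24,000.0000 × (1 + 0.0055)^6 = €24,802.9702…
After €7,900.00 payment: €24,802.9702… − €7,900.00 = €16,902.9702…
Balance at month 9: €16,902.9702… × (1 + 0.0055)^3 = €17,183.4060…
Penalty: 9 × 1.75% × €24,000.00 = €3,780.00
Final settlement = outstanding balance + penalty = €17,183.4060… + €3,780.00 = €20,963.41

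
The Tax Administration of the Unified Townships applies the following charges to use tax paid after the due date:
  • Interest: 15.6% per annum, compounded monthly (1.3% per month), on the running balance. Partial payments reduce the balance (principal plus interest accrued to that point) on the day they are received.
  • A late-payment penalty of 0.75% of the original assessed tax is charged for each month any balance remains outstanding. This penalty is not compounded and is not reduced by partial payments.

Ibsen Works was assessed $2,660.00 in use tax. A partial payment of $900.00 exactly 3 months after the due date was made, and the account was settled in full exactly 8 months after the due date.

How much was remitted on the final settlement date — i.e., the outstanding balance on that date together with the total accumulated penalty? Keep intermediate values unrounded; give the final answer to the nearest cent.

Balance at month 3: $2,660.0000 × (1 + 0.013)^3 = $2,765.0945…
After $900.00 payment: $2,765.0945… − $900.00 = $1,865.0945…
Balance at month 8: $1,865.0945… × (1 + 0.013)^5 = $1,989.5189…
Penalty: 8 × 0.75% × $2,660.00 = $159.60
Final settlement = outstanding balance + penalty = $1,989.5189… + $159.60 = $2,149.12

$2,149.12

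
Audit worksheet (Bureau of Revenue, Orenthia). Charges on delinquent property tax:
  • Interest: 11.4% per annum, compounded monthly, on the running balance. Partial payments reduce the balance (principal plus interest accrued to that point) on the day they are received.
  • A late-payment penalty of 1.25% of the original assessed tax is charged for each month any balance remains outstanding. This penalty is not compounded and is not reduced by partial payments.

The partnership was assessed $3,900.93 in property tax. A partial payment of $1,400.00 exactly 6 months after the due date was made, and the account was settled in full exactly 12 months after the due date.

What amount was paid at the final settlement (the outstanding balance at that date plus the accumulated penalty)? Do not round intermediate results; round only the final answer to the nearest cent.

$3,473.04

Monthly rate = 11.4% ÷ 12 = 0.95%
Balance at month 6: $3,900.9300 × (1 + 0.0095)^6 = $4,128.6313…
After $1,400.00 payment: $4,128.6313… − $1,400.00 = $2,728.6313…
Balance at month 12: $2,728.6313… × (1 + 0.0095)^6 = $2,887.9043…
Penalty: 12 × 1.25% × $3,900.93 = $585.14…
Final settlement = outstanding balance + penalty = $2,887.9043… + $585.14… = $3,473.04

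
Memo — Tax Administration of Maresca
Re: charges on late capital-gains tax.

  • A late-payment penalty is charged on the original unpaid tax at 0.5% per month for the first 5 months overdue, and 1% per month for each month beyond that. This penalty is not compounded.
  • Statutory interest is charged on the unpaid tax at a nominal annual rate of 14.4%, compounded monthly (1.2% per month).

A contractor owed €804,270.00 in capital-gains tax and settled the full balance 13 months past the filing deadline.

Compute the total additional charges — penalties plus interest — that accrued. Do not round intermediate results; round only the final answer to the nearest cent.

€219,357.69

Penalty, months 1–5: 5 × 0.5% × €804,270.00 = €20,106.75
Penalty, months 6–13: 8 × 1% × €804,270.00 = €64,341.60
Interest: €804,270.00 × ((1 + 0.012)^13 − 1) = €804,270.00 × 0.1677414… = €134,909.3433…
Penalties + interest = €84,448.3500 + €134,909.3433… = €219,357.69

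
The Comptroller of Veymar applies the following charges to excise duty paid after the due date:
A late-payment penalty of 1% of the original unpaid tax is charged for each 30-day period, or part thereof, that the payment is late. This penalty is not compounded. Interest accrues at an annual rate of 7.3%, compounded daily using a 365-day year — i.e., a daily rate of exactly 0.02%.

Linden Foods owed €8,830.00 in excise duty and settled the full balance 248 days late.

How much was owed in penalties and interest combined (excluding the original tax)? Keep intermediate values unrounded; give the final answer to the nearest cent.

€1,243.67

Penalty periods: ⌈248/30⌉ = 9; penalty = 9 × 1% × €8,830.00 = €794.70
Interest: €8,830.00 × ((1 + 0.0002)^248 − 1) = €8,830.00 × 0.05084546… = €448.9654…
Penalties + interest = €794.7000 + €448.9654… = €1,243.67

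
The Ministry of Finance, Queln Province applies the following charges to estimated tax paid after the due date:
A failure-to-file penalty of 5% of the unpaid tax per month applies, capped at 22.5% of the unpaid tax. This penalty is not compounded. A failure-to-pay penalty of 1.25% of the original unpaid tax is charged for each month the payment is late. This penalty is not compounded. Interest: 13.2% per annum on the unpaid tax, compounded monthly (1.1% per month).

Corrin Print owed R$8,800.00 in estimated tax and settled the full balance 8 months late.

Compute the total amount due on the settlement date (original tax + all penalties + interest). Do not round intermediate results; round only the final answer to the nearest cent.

R$12,464.88

Failure-to-file: 8 × 5% × R$8,800.00 = R$3,520.00, capped at 22.5% × R$8,800.00 = R$1,980.00
Failure-to-pay penalty: 8 × 1.25% × R$8,800.00 = R$880.00
Interest: R$8,800.00 × ((1 + 0.011)^8 − 1) = R$8,800.00 × 0.0914636… = R$804.8794…
Total = R$8,800.00 + R$2,860.0000 + R$804.8794… = R$12,464.88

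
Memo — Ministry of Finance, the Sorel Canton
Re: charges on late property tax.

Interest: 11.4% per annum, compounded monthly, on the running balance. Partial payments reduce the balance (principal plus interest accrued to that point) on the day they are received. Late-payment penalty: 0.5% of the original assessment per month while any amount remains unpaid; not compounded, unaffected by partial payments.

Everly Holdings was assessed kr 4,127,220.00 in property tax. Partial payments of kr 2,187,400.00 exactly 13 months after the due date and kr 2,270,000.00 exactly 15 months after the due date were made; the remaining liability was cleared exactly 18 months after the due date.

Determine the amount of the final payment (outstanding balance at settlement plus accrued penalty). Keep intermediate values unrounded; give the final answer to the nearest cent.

Monthly rate = 11.4% ÷ 12 = 0.95%
Balance at month 13: kr 4,127,220.0000 × (1 + 0.0095)^13 = kr 4,667,021.7198…
After kr 2,187,400.00 payment: kr 4,667,021.7198… − kr 2,187,400.00 = kr 2,479,621.7198…
Balance at month 15: kr 2,479,621.7198… × (1 + 0.0095)^2 = kr 2,526,958.3183…
After kr 2,270,000.00 payment: kr 2,526,958.3183… − kr 2,270,000.00 = kr 256,958.3183…
Balance at month 18: kr 256,958.3183… × (1 + 0.0095)^3 = kr 264,351.4221…
Penalty: 18 × 0.5% × kr 4,127,220.00 = kr 371,449.80
Final settlement = outstanding balance + penalty = kr 264,351.4221… + kr 371,449.80 = kr 635,801.22

kr 635,801.22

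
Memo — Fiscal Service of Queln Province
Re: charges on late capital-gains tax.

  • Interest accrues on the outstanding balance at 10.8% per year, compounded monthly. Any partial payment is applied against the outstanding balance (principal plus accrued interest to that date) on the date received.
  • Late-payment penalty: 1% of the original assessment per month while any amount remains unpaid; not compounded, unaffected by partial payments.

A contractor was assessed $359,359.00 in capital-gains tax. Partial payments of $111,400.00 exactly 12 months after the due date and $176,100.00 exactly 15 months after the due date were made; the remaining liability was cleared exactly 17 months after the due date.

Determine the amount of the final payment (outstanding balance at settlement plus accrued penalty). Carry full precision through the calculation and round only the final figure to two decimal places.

$183,786.43

Monthly rate = 10.8% ÷ 12 = 0.9%
Balance at month 12: $359,359.0000 × (1 + 0.009)^12 = $400,149.7233…
After $111,400.00 payment: $400,149.7233… − $111,400.00 = $288,749.7233…
Balance at month 15: $288,749.7233… × (1 + 0.009)^3 = $296,616.3425…
After $176,100.00 payment: $296,616.3425… − $176,100.00 = $120,516.3425…
Balance at month 17: $120,516.3425… × (1 + 0.009)^2 = $122,695.3985…
Penalty: 17 × 1% × $359,359.00 = $61,091.03
Final settlement = outstanding balance + penalty = $122,695.3985… + $61,091.03 = $183,786.43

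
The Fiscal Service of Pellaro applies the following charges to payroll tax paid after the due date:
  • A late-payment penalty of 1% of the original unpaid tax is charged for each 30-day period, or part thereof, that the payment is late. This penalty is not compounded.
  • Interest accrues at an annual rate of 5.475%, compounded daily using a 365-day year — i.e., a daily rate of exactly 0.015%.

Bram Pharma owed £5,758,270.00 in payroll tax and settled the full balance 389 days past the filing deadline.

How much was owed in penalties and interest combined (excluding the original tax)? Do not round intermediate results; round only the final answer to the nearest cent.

£1,094,539.57

Penalty periods: ⌈389/30⌉ = 13; penalty = 13 × 1% × £5,758,270.00 = £748,575.10
Interest: £5,758,270.00 × ((1 + 0.00015)^389 − 1) = £5,758,270.00 × 0.06008132… = £345,964.4749…
Penalties + interest = £748,575.1000 + £345,964.4749… = £1,094,539.57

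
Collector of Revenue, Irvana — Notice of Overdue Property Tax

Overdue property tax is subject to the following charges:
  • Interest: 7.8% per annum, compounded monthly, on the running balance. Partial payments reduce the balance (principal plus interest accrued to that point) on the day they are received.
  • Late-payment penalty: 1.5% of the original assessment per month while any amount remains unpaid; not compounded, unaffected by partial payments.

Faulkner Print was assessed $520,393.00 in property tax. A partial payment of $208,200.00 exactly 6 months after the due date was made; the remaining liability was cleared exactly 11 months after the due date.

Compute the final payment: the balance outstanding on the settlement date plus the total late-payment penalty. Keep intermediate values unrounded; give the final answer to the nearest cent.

Monthly rate = 7.8% ÷ 12 = 0.65%
Balance at month 6: $520,393.0000 × (1 + 0.0065)^6 = $541,020.9983…
After $208,200.00 payment: $541,020.9983… − $208,200.00 = $332,820.9983…
Balance at month 11: $332,820.9983… × (1 + 0.0065)^5 = $343,779.2146…
Penalty: 11 × 1.5% × $520,393.00 = $85,864.85…
Final settlement = outstanding balance + penalty = $343,779.2146… + $85,864.85… = $429,644.06

$429,644.06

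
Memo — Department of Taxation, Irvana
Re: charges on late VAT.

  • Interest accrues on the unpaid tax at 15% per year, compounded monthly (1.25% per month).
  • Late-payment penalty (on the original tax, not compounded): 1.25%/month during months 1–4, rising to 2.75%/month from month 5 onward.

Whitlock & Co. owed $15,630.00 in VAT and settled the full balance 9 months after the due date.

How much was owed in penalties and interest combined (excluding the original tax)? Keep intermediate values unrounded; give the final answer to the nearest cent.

$4,779.53

Penalty, months 1–4: 4 × 1.25% × $15,630.00 = $781.50
Penalty, months 5–9: 5 × 2.75% × $15,630.00 = $2,149.13…
Interest: $15,630.00 × ((1 + 0.0125)^9 − 1) = $15,630.00 × 0.1182922… = $1,848.9067…
Penalties + interest = $2,930.6250 + $1,848.9067… = $4,779.53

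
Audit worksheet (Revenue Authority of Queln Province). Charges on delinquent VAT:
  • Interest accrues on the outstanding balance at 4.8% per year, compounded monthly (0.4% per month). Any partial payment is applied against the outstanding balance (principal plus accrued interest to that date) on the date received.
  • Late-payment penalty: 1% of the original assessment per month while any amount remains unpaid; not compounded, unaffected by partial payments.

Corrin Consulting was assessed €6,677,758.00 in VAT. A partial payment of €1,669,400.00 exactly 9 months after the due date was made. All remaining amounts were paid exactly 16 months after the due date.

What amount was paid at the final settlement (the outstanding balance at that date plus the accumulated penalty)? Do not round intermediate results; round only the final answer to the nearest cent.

Balance at month 9: €6,677,758.0000 × (1 + 0.004)^9 = €6,922,039.7925…
After €1,669,400.00 payment: €6,922,039.7925… − €1,669,400.00 = €5,252,639.7925…
Balance at month 16: €5,252,639.7925… × (1 + 0.004)^7 = €5,401,490.4067…
Penalty: 16 × 1% × €6,677,758.00 = €1,068,441.28
Final settlement = outstanding balance + penalty = €5,401,490.4067… + €1,068,441.28 = €6,469,931.69

€6,469,931.69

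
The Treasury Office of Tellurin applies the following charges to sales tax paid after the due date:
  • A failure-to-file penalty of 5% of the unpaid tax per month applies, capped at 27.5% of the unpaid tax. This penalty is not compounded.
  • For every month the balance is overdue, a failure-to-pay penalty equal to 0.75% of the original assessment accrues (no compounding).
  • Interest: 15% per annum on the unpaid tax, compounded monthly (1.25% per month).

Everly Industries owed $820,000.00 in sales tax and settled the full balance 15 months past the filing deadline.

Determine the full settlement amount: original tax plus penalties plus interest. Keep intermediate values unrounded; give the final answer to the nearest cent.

Failure-to-file: 15 × 5% × $820,000.00 = $615,000.00, capped at 27.5% × $820,000.00 = $225,500.00
Failure-to-pay penalty = 0.75% × $820,000.00 × 15 mo = $92,250.00
Interest: $820,000.00 × ((1 + 0.0125)^15 − 1) = $820,000.00 × 0.2048292… = $167,959.9300…
Total = $820,000.00 + $317,750.0000 + $167,959.9300… = $1,305,709.93

$1,305,709.93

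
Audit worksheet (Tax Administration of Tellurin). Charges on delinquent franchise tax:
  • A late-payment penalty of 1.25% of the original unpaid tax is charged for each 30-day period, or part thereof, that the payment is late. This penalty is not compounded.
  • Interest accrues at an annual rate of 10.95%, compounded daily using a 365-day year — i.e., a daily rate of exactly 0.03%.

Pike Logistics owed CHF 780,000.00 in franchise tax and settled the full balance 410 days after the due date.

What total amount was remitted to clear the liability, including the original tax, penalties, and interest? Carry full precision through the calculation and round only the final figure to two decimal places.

CHF 1,018,573.58

Penalty periods: ⌈410/30⌉ = 14; penalty = 14 × 1.25% × CHF 780,000.00 = CHF 136,500.00
Interest: CHF 780,000.00 × ((1 + 0.0003)^410 − 1) = CHF 780,000.00 × 0.13086356… = CHF 102,073.5772…
Total = CHF 780,000.00 + CHF 136,500.0000 + CHF 102,073.5772… = CHF 1,018,573.58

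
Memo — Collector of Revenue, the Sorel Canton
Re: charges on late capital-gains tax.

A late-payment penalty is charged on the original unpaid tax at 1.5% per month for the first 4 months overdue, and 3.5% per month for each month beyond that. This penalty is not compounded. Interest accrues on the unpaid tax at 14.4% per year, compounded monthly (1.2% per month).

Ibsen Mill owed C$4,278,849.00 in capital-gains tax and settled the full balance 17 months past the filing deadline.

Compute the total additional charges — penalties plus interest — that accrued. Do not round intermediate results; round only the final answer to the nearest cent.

C$3,165,535.15

Penalty, months 1–4: 4 × 1.5% × C$4,278,849.00 = C$256,730.94
Penalty, months 5–17: 13 × 3.5% × C$4,278,849.00 = C$1,946,876.30…
Interest: C$4,278,849.00 × ((1 + 0.012)^17 − 1) = C$4,278,849.00 × 0.2248100… = C$961,927.9115…
Penalties + interest = C$2,203,607.2350 + C$961,927.9115… = C$3,165,535.15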